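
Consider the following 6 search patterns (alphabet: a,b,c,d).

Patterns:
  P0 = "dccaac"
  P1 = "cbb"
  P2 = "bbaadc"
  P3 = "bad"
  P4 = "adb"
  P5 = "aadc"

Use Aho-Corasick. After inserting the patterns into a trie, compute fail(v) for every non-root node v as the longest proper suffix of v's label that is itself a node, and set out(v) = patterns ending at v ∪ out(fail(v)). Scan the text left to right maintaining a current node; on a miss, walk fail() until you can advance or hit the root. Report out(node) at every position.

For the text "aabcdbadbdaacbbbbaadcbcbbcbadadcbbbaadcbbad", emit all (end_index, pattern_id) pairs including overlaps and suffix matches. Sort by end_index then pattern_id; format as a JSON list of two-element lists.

Construct AC machine:
Trie (insert patterns):
  n0 'ε': a→18 b→10 c→7 d→1
  n1 'd': c→2
  n2 'dc': c→3
  n3 'dcc': a→4
  n4 'dcca': a→5
  n5 'dccaa': c→6
  n6 'dccaac': ·  ←P0
  n7 'c': b→8
  n8 'cb': b→9
  n9 'cbb': ·  ←P1
  n10 'b': a→16 b→11
  n11 'bb': a→12
  n12 'bba': a→13
  n13 'bbaa': d→14
  n14 'bbaad': c→15
  n15 'bbaadc': ·  ←P2
  n16 'ba': d→17
  n17 'bad': ·  ←P3
  n18 'a': a→21 d→19
  n19 'ad': b→20
  n20 'adb': ·  ←P4
  n21 'aa': d→22
  n22 'aad': c→23
  n23 'aadc': ·  ←P5

Failure links (BFS by depth):
  n1('d'): parent n0 fail=0; on 'd' 0 → fail=0;  out ∅∪∅=∅
  n7('c'): parent n0 fail=0; on 'c' 0 → fail=0;  out ∅∪∅=∅
  n10('b'): parent n0 fail=0; on 'b' 0 → fail=0;  out ∅∪∅=∅
  n18('a'): parent n0 fail=0; on 'a' 0 → fail=0;  out ∅∪∅=∅
  n2('dc'): parent n1 fail=0; on 'c' 0 → fail=7;  out ∅∪∅=∅
  n8('cb'): parent n7 fail=0; on 'b' 0 → fail=10;  out ∅∪∅=∅
  n11('bb'): parent n10 fail=0; on 'b' 0 → fail=10;  out ∅∪∅=∅
  n16('ba'): parent n10 fail=0; on 'a' 0 → fail=18;  out ∅∪∅=∅
  n19('ad'): parent n18 fail=0; on 'd' 0 → fail=1;  out ∅∪∅=∅
  n21('aa'): parent n18 fail=0; on 'a' 0 → fail=18;  out ∅∪∅=∅
  n3('dcc'): parent n2 fail=7; on 'c' 7→0 → fail=7;  out ∅∪∅=∅
  n9('cbb'): parent n8 fail=10; on 'b' 10 → fail=11;  out {1}∪∅={1}
  n12('bba'): parent n11 fail=10; on 'a' 10 → fail=16;  out ∅∪∅=∅
  n17('bad'): parent n16 fail=18; on 'd' 18 → fail=19;  out {3}∪∅={3}
  n20('adb'): parent n19 fail=1; on 'b' 1→0 → fail=10;  out {4}∪∅={4}
  n22('aad'): parent n21 fail=18; on 'd' 18 → fail=19;  out ∅∪∅=∅
  n4('dcca'): parent n3 fail=7; on 'a' 7→0 → fail=18;  out ∅∪∅=∅
  n13('bbaa'): parent n12 fail=16; on 'a' 16→18 → fail=21;  out ∅∪∅=∅
  n23('aadc'): parent n22 fail=19; on 'c' 19→1 → fail=2;  out {5}∪∅={5}
  n5('dccaa'): parent n4 fail=18; on 'a' 18 → fail=21;  out ∅∪∅=∅
  n14('bbaad'): parent n13 fail=21; on 'd' 21 → fail=22;  out ∅∪∅=∅
  n6('dccaac'): parent n5 fail=21; on 'c' 21→18→0 → fail=7;  out {0}∪∅={0}
  n15('bbaadc'): parent n14 fail=22; on 'c' 22 → fail=23;  out {2}∪{5}={2,5}

Scan:
pos 0 'a': at 18
pos 1 'a': at 21
pos 2 'b': at 10 ·f
pos 3 'c': at 7 ·f
pos 4 'd': at 1 ·f
pos 5 'b': at 10 ·f
pos 6 'a': at 16
pos 7 'd': at 17  ** P3@[5:7]
pos 8 'b': at 20 ·f  ** P4@[6:8]
pos 9 'd': at 1 ·f
pos 10 'a': at 18 ·f
pos 11 'a': at 21
pos 12 'c': at 7 ·f
pos 13 'b': at 8
pos 14 'b': at 9  ** P1@[12:14]
pos 15 'b': at 11 ·f
pos 16 'b': at 11 ·f
pos 17 'a': at 12
pos 18 'a': at 13
pos 19 'd': at 14
pos 20 'c': at 15  ** P2@[15:20],P5@[17:20]
pos 21 'b': at 8 ·f
pos 22 'c': at 7 ·f
pos 23 'b': at 8
pos 24 'b': at 9  ** P1@[22:24]
pos 25 'c': at 7 ·f
pos 26 'b': at 8
pos 27 'a': at 16 ·f
pos 28 'd': at 17  ** P3@[26:28]
pos 29 'a': at 18 ·f
pos 30 'd': at 19
pos 31 'c': at 2 ·f
pos 32 'b': at 8 ·f
pos 33 'b': at 9  ** P1@[31:33]
pos 34 'b': at 11 ·f
pos 35 'a': at 12
pos 36 'a': at 13
pos 37 'd': at 14
pos 38 'c': at 15  ** P2@[33:38],P5@[35:38]
pos 39 'b': at 8 ·f
pos 40 'b': at 9  ** P1@[38:40]
pos 41 'a': at 12 ·f
pos 42 'd': at 17 ·f  ** P3@[40:42]

Matches: [[7,3],[8,4],[14,1],[20,2],[20,5],[24,1],[28,3],[33,1],[38,2],[38,5],[40,1],[42,3]]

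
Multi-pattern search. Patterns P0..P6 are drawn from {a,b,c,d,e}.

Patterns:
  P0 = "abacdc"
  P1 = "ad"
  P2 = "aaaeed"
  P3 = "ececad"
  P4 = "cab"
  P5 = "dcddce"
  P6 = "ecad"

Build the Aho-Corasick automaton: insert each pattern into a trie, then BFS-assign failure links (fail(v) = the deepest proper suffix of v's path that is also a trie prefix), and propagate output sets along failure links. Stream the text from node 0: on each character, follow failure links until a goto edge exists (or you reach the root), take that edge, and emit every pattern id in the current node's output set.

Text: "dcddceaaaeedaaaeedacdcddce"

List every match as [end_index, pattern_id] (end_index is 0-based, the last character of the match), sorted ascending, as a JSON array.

Build automaton:
Trie nodes:
  0='ε' goto a→1 c→19 d→22 e→13
  1='a' goto a→8 b→2 d→7
  2='ab' goto a→3
  3='aba' goto c→4
  4='abac' goto d→5
  5='abacd' goto c→6
  6='abacdc' goto ·  [P0 ends]
  7='ad' goto ·  [P1 ends]
  8='aa' goto a→9
  9='aaa' goto e→10
  10='aaae' goto e→11
  11='aaaee' goto d→12
  12='aaaeed' goto ·  [P2 ends]
  13='e' goto c→14
  14='ec' goto a→28 e→15
  15='ece' goto c→16
  16='ecec' goto a→17
  17='ececa' goto d→18
  18='ececad' goto ·  [P3 ends]
  19='c' goto a→20
  20='ca' goto b→21
  21='cab' goto ·  [P4 ends]
  22='d' goto c→23
  23='dc' goto d→24
  24='dcd' goto d→25
  25='dcdd' goto c→26
  26='dcddc' goto e→27
  27='dcddce' goto ·  [P5 ends]
  28='eca' goto d→29
  29='ecad' goto ·  [P6 ends]

Failure links (BFS by depth):
  fail(1) 'a': from fail(0)=0 chase 'a': 0 ⇒ 0;  out=∅∪out(0)=∅
  fail(13) 'e': from fail(0)=0 chase 'e': 0 ⇒ 0;  out=∅∪out(0)=∅
  fail(19) 'c': from fail(0)=0 chase 'c': 0 ⇒ 0;  out=∅∪out(0)=∅
  fail(22) 'd': from fail(0)=0 chase 'd': 0 ⇒ 0;  out=∅∪out(0)=∅
  fail(2) 'ab': from fail(1)=0 chase 'b': 0 ⇒ 0;  out=∅∪out(0)=∅
  fail(7) 'ad': from fail(1)=0 chase 'd': 0 ⇒ 22;  out={1}∪out(22)={1}
  fail(8) 'aa': from fail(1)=0 chase 'a': 0 ⇒ 1;  out=∅∪out(1)=∅
  fail(14) 'ec': from fail(13)=0 chase 'c': 0 ⇒ 19;  out=∅∪out(19)=∅
  fail(20) 'ca': from fail(19)=0 chase 'a': 0 ⇒ 1;  out=∅∪out(1)=∅
  fail(23) 'dc': from fail(22)=0 chase 'c': 0 ⇒ 19;  out=∅∪out(19)=∅
  fail(3) 'aba': from fail(2)=0 chase 'a': 0 ⇒ 1;  out=∅∪out(1)=∅
  fail(9) 'aaa': from fail(8)=1 chase 'a': 1 ⇒ 8;  out=∅∪out(8)=∅
  fail(15) 'ece': from fail(14)=19 chase 'e': 19→0 ⇒ 13;  out=∅∪out(13)=∅
  fail(21) 'cab': from fail(20)=1 chase 'b': 1 ⇒ 2;  out={4}∪out(2)={4}
  fail(24) 'dcd': from fail(23)=19 chase 'd': 19→0 ⇒ 22;  out=∅∪out(22)=∅
  fail(28) 'eca': from fail(14)=19 chase 'a': 19 ⇒ 20;  out=∅∪out(20)=∅
  fail(4) 'abac': from fail(3)=1 chase 'c': 1→0 ⇒ 19;  out=∅∪out(19)=∅
  fail(10) 'aaae': from fail(9)=8 chase 'e': 8→1→0 ⇒ 13;  out=∅∪out(13)=∅
  fail(16) 'ecec': from fail(15)=13 chase 'c': 13 ⇒ 14;  out=∅∪out(14)=∅
  fail(25) 'dcdd': from fail(24)=22 chase 'd': 22→0 ⇒ 22;  out=∅∪out(22)=∅
  fail(29) 'ecad': from fail(28)=20 chase 'd': 20→1 ⇒ 7;  out={6}∪out(7)={1,6}
  fail(5) 'abacd': from fail(4)=19 chase 'd': 19→0 ⇒ 22;  out=∅∪out(22)=∅
  fail(11) 'aaaee': from fail(10)=13 chase 'e': 13→0 ⇒ 13;  out=∅∪out(13)=∅
  fail(17) 'ececa': from fail(16)=14 chase 'a': 14 ⇒ 28;  out=∅∪out(28)=∅
  fail(26) 'dcddc': from fail(25)=22 chase 'c': 22 ⇒ 23;  out=∅∪out(23)=∅
  fail(6) 'abacdc': from fail(5)=22 chase 'c': 22 ⇒ 23;  out={0}∪out(23)={0}
  fail(12) 'aaaeed': from fail(11)=13 chase 'd': 13→0 ⇒ 22;  out={2}∪out(22)={2}
  fail(18) 'ececad': from fail(17)=28 chase 'd': 28 ⇒ 29;  out={3}∪out(29)={1,3,6}
  fail(27) 'dcddce': from fail(26)=23 chase 'e': 23→19→0 ⇒ 13;  out={5}∪out(13)={5}

Scan:
[0] read 'd'  n0⇒n22
[1] read 'c'  n22⇒n23
[2] read 'd'  n23⇒n24
[3] read 'd'  n24⇒n25
[4] read 'c'  n25⇒n26
[5] read 'e'  n26⇒n27  → match P5@[0:5]
[6] read 'a'  n27⇒n1 (fail-walked)
[7] read 'a'  n1⇒n8
[8] read 'a'  n8⇒n9
[9] read 'e'  n9⇒n10
[10] read 'e'  n10⇒n11
[11] read 'd'  n11⇒n12  → match P2@[6:11]
[12] read 'a'  n12⇒n1 (fail-walked)
[13] read 'a'  n1⇒n8
[14] read 'a'  n8⇒n9
[15] read 'e'  n9⇒n10
[16] read 'e'  n10⇒n11
[17] read 'd'  n11⇒n12  → match P2@[12:17]
[18] read 'a'  n12⇒n1 (fail-walked)
[19] read 'c'  n1⇒n19 (fail-walked)
[20] read 'd'  n19⇒n22 (fail-walked)
[21] read 'c'  n22⇒n23
[22] read 'd'  n23⇒n24
[23] read 'd'  n24⇒n25
[24] read 'c'  n25⇒n26
[25] read 'e'  n26⇒n27  → match P5@[20:25]

Result: [[5,5],[11,2],[17,2],[25,5]]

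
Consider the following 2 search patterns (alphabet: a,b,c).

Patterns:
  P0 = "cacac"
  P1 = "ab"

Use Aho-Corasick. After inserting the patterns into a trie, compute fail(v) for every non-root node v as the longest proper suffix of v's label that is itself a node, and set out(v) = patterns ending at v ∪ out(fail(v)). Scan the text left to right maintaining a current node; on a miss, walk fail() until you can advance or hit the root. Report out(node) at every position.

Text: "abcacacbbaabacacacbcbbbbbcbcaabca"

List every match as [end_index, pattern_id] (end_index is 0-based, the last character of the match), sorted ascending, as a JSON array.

Build automaton:
Trie nodes:
  0='ε' goto a→6 c→1
  1='c' goto a→2
  2='ca' goto c→3
  3='cac' goto a→4
  4='caca' goto c→5
  5='cacac' goto ·  [P0 ends]
  6='a' goto b→7
  7='ab' goto ·  [P1 ends]

BFS fail/out derivation:
  n1('c'): parent n0 fail=0; on 'c' 0 → fail=0;  out ∅∪∅=∅
  n6('a'): parent n0 fail=0; on 'a' 0 → fail=0;  out ∅∪∅=∅
  n2('ca'): parent n1 fail=0; on 'a' 0 → fail=6;  out ∅∪∅=∅
  n7('ab'): parent n6 fail=0; on 'b' 0 → fail=0;  out {1}∪∅={1}
  n3('cac'): parent n2 fail=6; on 'c' 6→0 → fail=1;  out ∅∪∅=∅
  n4('caca'): parent n3 fail=1; on 'a' 1 → fail=2;  out ∅∪∅=∅
  n5('cacac'): parent n4 fail=2; on 'c' 2 → fail=3;  out {0}∪∅={0}

Text stream:
pos 0 'a': at 6
pos 1 'b': at 7  ** P1@[0:1]
pos 2 'c': at 1 (via fail)
pos 3 'a': at 2
pos 4 'c': at 3
pos 5 'a': at 4
pos 6 'c': at 5  ** P0@[2:6]
pos 7 'b': at 0 (via fail)
pos 8 'b': at 0
pos 9 'a': at 6
pos 10 'a': at 6 (via fail)
pos 11 'b': at 7  ** P1@[10:11]
pos 12 'a': at 6 (via fail)
pos 13 'c': at 1 (via fail)
pos 14 'a': at 2
pos 15 'c': at 3
pos 16 'a': at 4
pos 17 'c': at 5  ** P0@[13:17]
pos 18 'b': at 0 (via fail)
pos 19 'c': at 1
pos 20 'b': at 0 (via fail)
pos 21 'b': at 0
pos 22 'b': at 0
pos 23 'b': at 0
pos 24 'b': at 0
pos 25 'c': at 1
pos 26 'b': at 0 (via fail)
pos 27 'c': at 1
pos 28 'a': at 2
pos 29 'a': at 6 (via fail)
pos 30 'b': at 7  ** P1@[29:30]
pos 31 'c': at 1 (via fail)
pos 32 'a': at 2

Result: [[1,1],[6,0],[11,1],[17,0],[30,1]]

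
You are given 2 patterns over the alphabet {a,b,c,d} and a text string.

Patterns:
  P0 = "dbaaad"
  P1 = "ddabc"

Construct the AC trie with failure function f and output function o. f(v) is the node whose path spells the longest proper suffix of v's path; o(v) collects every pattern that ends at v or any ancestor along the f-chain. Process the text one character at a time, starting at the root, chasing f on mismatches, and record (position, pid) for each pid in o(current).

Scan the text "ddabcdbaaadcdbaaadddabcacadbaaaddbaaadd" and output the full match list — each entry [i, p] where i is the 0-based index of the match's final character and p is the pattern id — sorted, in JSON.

Construct AC machine:
Trie (insert patterns):
  n0 'ε': d→1
  n1 'd': b→2 d→7
  n2 'db': a→3
  n3 'dba': a→4
  n4 'dbaa': a→5
  n5 'dbaaa': d→6
  n6 'dbaaad': ·  ←P0
  n7 'dd': a→8
  n8 'dda': b→9
  n9 'ddab': c→10
  n10 'ddabc': ·  ←P1

Failure links (BFS by depth):
  n1('d'): parent n0 fail=0; on 'd' 0 → fail=0;  out ∅∪∅=∅
  n2('db'): parent n1 fail=0; on 'b' 0 → fail=0;  out ∅∪∅=∅
  n7('dd'): parent n1 fail=0; on 'd' 0 → fail=1;  out ∅∪∅=∅
  n3('dba'): parent n2 fail=0; on 'a' 0 → fail=0;  out ∅∪∅=∅
  n8('dda'): parent n7 fail=1; on 'a' 1→0 → fail=0;  out ∅∪∅=∅
  n4('dbaa'): parent n3 fail=0; on 'a' 0 → fail=0;  out ∅∪∅=∅
  n9('ddab'): parent n8 fail=0; on 'b' 0 → fail=0;  out ∅∪∅=∅
  n5('dbaaa'): parent n4 fail=0; on 'a' 0 → fail=0;  out ∅∪∅=∅
  n10('ddabc'): parent n9 fail=0; on 'c' 0 → fail=0;  out {1}∪∅={1}
  n6('dbaaad'): parent n5 fail=0; on 'd' 0 → fail=1;  out {0}∪∅={0}

Text stream:
pos 0 'd': at 1
pos 1 'd': at 7
pos 2 'a': at 8
pos 3 'b': at 9
pos 4 'c': at 10  ** P1@[0:4]
pos 5 'd': at 1 (via fail)
pos 6 'b': at 2
pos 7 'a': at 3
pos 8 'a': at 4
pos 9 'a': at 5
pos 10 'd': at 6  ** P0@[5:10]
pos 11 'c': at 0 (via fail)
pos 12 'd': at 1
pos 13 'b': at 2
pos 14 'a': at 3
pos 15 'a': at 4
pos 16 'a': at 5
pos 17 'd': at 6  ** P0@[12:17]
pos 18 'd': at 7 (via fail)
pos 19 'd': at 7 (via fail)
pos 20 'a': at 8
pos 21 'b': at 9
pos 22 'c': at 10  ** P1@[18:22]
pos 23 'a': at 0 (via fail)
pos 24 'c': at 0
pos 25 'a': at 0
pos 26 'd': at 1
pos 27 'b': at 2
pos 28 'a': at 3
pos 29 'a': at 4
pos 30 'a': at 5
pos 31 'd': at 6  ** P0@[26:31]
pos 32 'd': at 7 (via fail)
pos 33 'b': at 2 (via fail)
pos 34 'a': at 3
pos 35 'a': at 4
pos 36 'a': at 5
pos 37 'd': at 6  ** P0@[32:37]
pos 38 'd': at 7 (via fail)

All matches (sorted): [[4,1],[10,0],[17,0],[22,1],[31,0],[37,0]]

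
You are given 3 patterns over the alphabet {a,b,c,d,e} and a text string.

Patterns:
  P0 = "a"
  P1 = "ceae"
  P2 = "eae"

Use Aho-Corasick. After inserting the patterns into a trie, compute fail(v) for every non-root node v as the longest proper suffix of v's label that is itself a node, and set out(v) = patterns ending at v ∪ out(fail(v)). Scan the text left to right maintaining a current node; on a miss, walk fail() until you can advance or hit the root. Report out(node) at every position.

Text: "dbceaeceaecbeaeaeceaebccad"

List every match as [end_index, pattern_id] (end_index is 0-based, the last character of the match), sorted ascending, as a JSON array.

Build automaton:
Trie (insert patterns):
  n0 'ε': a→1 c→2 e→6
  n1 'a': ·  ←P0
  n2 'c': e→3
  n3 'ce': a→4
  n4 'cea': e→5
  n5 'ceae': ·  ←P1
  n6 'e': a→7
  n7 'ea': e→8
  n8 'eae': ·  ←P2

BFS fail/out derivation:
  n1('a'): parent n0 fail=0; on 'a' 0 → fail=0;  out {0}∪∅={0}
  n2('c'): parent n0 fail=0; on 'c' 0 → fail=0;  out ∅∪∅=∅
  n6('e'): parent n0 fail=0; on 'e' 0 → fail=0;  out ∅∪∅=∅
  n3('ce'): parent n2 fail=0; on 'e' 0 → fail=6;  out ∅∪∅=∅
  n7('ea'): parent n6 fail=0; on 'a' 0 → fail=1;  out ∅∪{0}={0}
  n4('cea'): parent n3 fail=6; on 'a' 6 → fail=7;  out ∅∪{0}={0}
  n8('eae'): parent n7 fail=1; on 'e' 1→0 → fail=6;  out {2}∪∅={2}
  n5('ceae'): parent n4 fail=7; on 'e' 7 → fail=8;  out {1}∪{2}={1,2}

Scan:
i=0 'd': node 0→0
i=1 'b': node 0→0
i=2 'c': node 0→2
i=3 'e': node 2→3
i=4 'a': node 3→4  emit P0@[4:4]
i=5 'e': node 4→5  emit P1@[2:5],P2@[3:5]
i=6 'c': node 5→2 (via fail)
i=7 'e': node 2→3
i=8 'a': node 3→4  emit P0@[8:8]
i=9 'e': node 4→5  emit P1@[6:9],P2@[7:9]
i=10 'c': node 5→2 (via fail)
i=11 'b': node 2→0 (via fail)
i=12 'e': node 0→6
i=13 'a': node 6→7  emit P0@[13:13]
i=14 'e': node 7→8  emit P2@[12:14]
i=15 'a': node 8→7 (via fail)  emit P0@[15:15]
i=16 'e': node 7→8  emit P2@[14:16]
i=17 'c': node 8→2 (via fail)
i=18 'e': node 2→3
i=19 'a': node 3→4  emit P0@[19:19]
i=20 'e': node 4→5  emit P1@[17:20],P2@[18:20]
i=21 'b': node 5→0 (via fail)
i=22 'c': node 0→2
i=23 'c': node 2→2 (via fail)
i=24 'a': node 2→1 (via fail)  emit P0@[24:24]
i=25 'd': node 1→0 (via fail)

Matches: [[4,0],[5,1],[5,2],[8,0],[9,1],[9,2],[13,0],[14,2],[15,0],[16,2],[19,0],[20,1],[20,2],[24,0]]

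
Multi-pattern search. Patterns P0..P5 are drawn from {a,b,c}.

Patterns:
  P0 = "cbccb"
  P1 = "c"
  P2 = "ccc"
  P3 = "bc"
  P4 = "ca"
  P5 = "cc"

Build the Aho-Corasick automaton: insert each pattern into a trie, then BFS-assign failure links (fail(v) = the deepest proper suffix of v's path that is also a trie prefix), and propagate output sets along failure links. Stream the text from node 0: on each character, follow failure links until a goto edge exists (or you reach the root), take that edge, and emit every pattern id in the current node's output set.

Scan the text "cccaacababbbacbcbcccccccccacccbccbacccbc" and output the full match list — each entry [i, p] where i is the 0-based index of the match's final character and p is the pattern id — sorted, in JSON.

Build:
Trie (insert patterns):
  n0 'ε': b→8 c→1
  n1 'c': a→10 b→2 c→6  [P1 ends]
  n2 'cb': c→3
  n3 'cbc': c→4
  n4 'cbcc': b→5
  n5 'cbccb': ·  [P0 ends]
  n6 'cc': c→7  [P5 ends]
  n7 'ccc': ·  [P2 ends]
  n8 'b': c→9
  n9 'bc': ·  [P3 ends]
  n10 'ca': ·  [P4 ends]

Failure links (BFS by depth):
  n1('c'): parent n0 fail=0; on 'c' 0 → fail=0;  out {1}∪∅={1}
  n8('b'): parent n0 fail=0; on 'b' 0 → fail=0;  out ∅∪∅=∅
  n2('cb'): parent n1 fail=0; on 'b' 0 → fail=8;  out ∅∪∅=∅
  n6('cc'): parent n1 fail=0; on 'c' 0 → fail=1;  out {5}∪{1}={1,5}
  n9('bc'): parent n8 fail=0; on 'c' 0 → fail=1;  out {3}∪{1}={1,3}
  n10('ca'): parent n1 fail=0; on 'a' 0 → fail=0;  out {4}∪∅={4}
  n3('cbc'): parent n2 fail=8; on 'c' 8 → fail=9;  out ∅∪{1,3}={1,3}
  n7('ccc'): parent n6 fail=1; on 'c' 1 → fail=6;  out {2}∪{1,5}={1,2,5}
  n4('cbcc'): parent n3 fail=9; on 'c' 9→1 → fail=6;  out ∅∪{1,5}={1,5}
  n5('cbccb'): parent n4 fail=6; on 'b' 6→1 → fail=2;  out {0}∪∅={0}

Text stream:
i=0 'c': node 0→1  → match P1@[0:0]
i=1 'c': node 1→6  → match P1@[1:1],P5@[0:1]
i=2 'c': node 6→7  → match P1@[2:2],P2@[0:2],P5@[1:2]
i=3 'a': node 7→10 (via fail)  → match P4@[2:3]
i=4 'a': node 10→0 (via fail)
i=5 'c': node 0→1  → match P1@[5:5]
i=6 'a': node 1→10  → match P4@[5:6]
i=7 'b': node 10→8 (via fail)
i=8 'a': node 8→0 (via fail)
i=9 'b': node 0→8
i=10 'b': node 8→8 (via fail)
i=11 'b': node 8→8 (via fail)
i=12 'a': node 8→0 (via fail)
i=13 'c': node 0→1  → match P1@[13:13]
i=14 'b': node 1→2
i=15 'c': node 2→3  → match P1@[15:15],P3@[14:15]
i=16 'b': node 3→2 (via fail)
i=17 'c': node 2→3  → match P1@[17:17],P3@[16:17]
i=18 'c': node 3→4  → match P1@[18:18],P5@[17:18]
i=19 'c': node 4→7 (via fail)  → match P1@[19:19],P2@[17:19],P5@[18:19]
i=20 'c': node 7→7 (via fail)  → match P1@[20:20],P2@[18:20],P5@[19:20]
i=21 'c': node 7→7 (via fail)  → match P1@[21:21],P2@[19:21],P5@[20:21]
i=22 'c': node 7→7 (via fail)  → match P1@[22:22],P2@[20:22],P5@[21:22]
i=23 'c': node 7→7 (via fail)  → match P1@[23:23],P2@[21:23],P5@[22:23]
i=24 'c': node 7→7 (via fail)  → match P1@[24:24],P2@[22:24],P5@[23:24]
i=25 'c': node 7→7 (via fail)  → match P1@[25:25],P2@[23:25],P5@[24:25]
i=26 'a': node 7→10 (via fail)  → match P4@[25:26]
i=27 'c': node 10→1 (via fail)  → match P1@[27:27]
i=28 'c': node 1→6  → match P1@[28:28],P5@[27:28]
i=29 'c': node 6→7  → match P1@[29:29],P2@[27:29],P5@[28:29]
i=30 'b': node 7→2 (via fail)
i=31 'c': node 2→3  → match P1@[31:31],P3@[30:31]
i=32 'c': node 3→4  → match P1@[32:32],P5@[31:32]
i=33 'b': node 4→5  → match P0@[29:33]
i=34 'a': node 5→0 (via fail)
i=35 'c': node 0→1  → match P1@[35:35]
i=36 'c': node 1→6  → match P1@[36:36],P5@[35:36]
i=37 'c': node 6→7  → match P1@[37:37],P2@[35:37],P5@[36:37]
i=38 'b': node 7→2 (via fail)
i=39 'c': node 2→3  → match P1@[39:39],P3@[38:39]

Matches: [[0,1],[1,1],[1,5],[2,1],[2,2],[2,5],[3,4],[5,1],[6,4],[13,1],[15,1],[15,3],[17,1],[17,3],[18,1],[18,5],[19,1],[19,2],[19,5],[20,1],[20,2],[20,5],[21,1],[21,2],[21,5],[22,1],[22,2],[22,5],[23,1],[23,2],[23,5],[24,1],[24,2],[24,5],[25,1],[25,2],[25,5],[26,4],[27,1],[28,1],[28,5],[29,1],[29,2],[29,5],[31,1],[31,3],[32,1],[32,5],[33,0],[35,1],[36,1],[36,5],[37,1],[37,2],[37,5],[39,1],[39,3]]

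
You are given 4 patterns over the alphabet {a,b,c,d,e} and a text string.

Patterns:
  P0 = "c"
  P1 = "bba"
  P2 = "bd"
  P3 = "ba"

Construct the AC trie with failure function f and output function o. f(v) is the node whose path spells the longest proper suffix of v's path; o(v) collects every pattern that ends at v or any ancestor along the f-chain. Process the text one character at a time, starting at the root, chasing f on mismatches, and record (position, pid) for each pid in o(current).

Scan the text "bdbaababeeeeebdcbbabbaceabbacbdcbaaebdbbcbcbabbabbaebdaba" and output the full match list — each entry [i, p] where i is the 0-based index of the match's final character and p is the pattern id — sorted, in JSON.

Construct AC machine:
Trie (insert patterns):
  n0 'ε': b→2 c→1
  n1 'c': ·  ←P0
  n2 'b': a→6 b→3 d→5
  n3 'bb': a→4
  n4 'bba': ·  ←P1
  n5 'bd': ·  ←P2
  n6 'ba': ·  ←P3

BFS fail/out derivation:
  fail(1) 'c': from fail(0)=0 chase 'c': 0 ⇒ 0;  out={0}∪out(0)={0}
  fail(2) 'b': from fail(0)=0 chase 'b': 0 ⇒ 0;  out=∅∪out(0)=∅
  fail(3) 'bb': from fail(2)=0 chase 'b': 0 ⇒ 2;  out=∅∪out(2)=∅
  fail(5) 'bd': from fail(2)=0 chase 'd': 0 ⇒ 0;  out={2}∪out(0)={2}
  fail(6) 'ba': from fail(2)=0 chase 'a': 0 ⇒ 0;  out={3}∪out(0)={3}
  fail(4) 'bba': from fail(3)=2 chase 'a': 2 ⇒ 6;  out={1}∪out(6)={1,3}

Text stream:
[0] read 'b'  n0⇒n2
[1] read 'd'  n2⇒n5  ** P2@[0:1]
[2] read 'b'  n5⇒n2 ·f
[3] read 'a'  n2⇒n6  ** P3@[2:3]
[4] read 'a'  n6⇒n0 ·f
[5] read 'b'  n0⇒n2
[6] read 'a'  n2⇒n6  ** P3@[5:6]
[7] read 'b'  n6⇒n2 ·f
[8] read 'e'  n2⇒n0 ·f
[9] read 'e'  n0⇒n0
[10] read 'e'  n0⇒n0
[11] read 'e'  n0⇒n0
[12] read 'e'  n0⇒n0
[13] read 'b'  n0⇒n2
[14] read 'd'  n2⇒n5  ** P2@[13:14]
[15] read 'c'  n5⇒n1 ·f  ** P0@[15:15]
[16] read 'b'  n1⇒n2 ·f
[17] read 'b'  n2⇒n3
[18] read 'a'  n3⇒n4  ** P1@[16:18],P3@[17:18]
[19] read 'b'  n4⇒n2 ·f
[20] read 'b'  n2⇒n3
[21] read 'a'  n3⇒n4  ** P1@[19:21],P3@[20:21]
[22] read 'c'  n4⇒n1 ·f  ** P0@[22:22]
[23] read 'e'  n1⇒n0 ·f
[24] read 'a'  n0⇒n0
[25] read 'b'  n0⇒n2
[26] read 'b'  n2⇒n3
[27] read 'a'  n3⇒n4  ** P1@[25:27],P3@[26:27]
[28] read 'c'  n4⇒n1 ·f  ** P0@[28:28]
[29] read 'b'  n1⇒n2 ·f
[30] read 'd'  n2⇒n5  ** P2@[29:30]
[31] read 'c'  n5⇒n1 ·f  ** P0@[31:31]
[32] read 'b'  n1⇒n2 ·f
[33] read 'a'  n2⇒n6  ** P3@[32:33]
[34] read 'a'  n6⇒n0 ·f
[35] read 'e'  n0⇒n0
[36] read 'b'  n0⇒n2
[37] read 'd'  n2⇒n5  ** P2@[36:37]
[38] read 'b'  n5⇒n2 ·f
[39] read 'b'  n2⇒n3
[40] read 'c'  n3⇒n1 ·f  ** P0@[40:40]
[41] read 'b'  n1⇒n2 ·f
[42] read 'c'  n2⇒n1 ·f  ** P0@[42:42]
[43] read 'b'  n1⇒n2 ·f
[44] read 'a'  n2⇒n6  ** P3@[43:44]
[45] read 'b'  n6⇒n2 ·f
[46] read 'b'  n2⇒n3
[47] read 'a'  n3⇒n4  ** P1@[45:47],P3@[46:47]
[48] read 'b'  n4⇒n2 ·f
[49] read 'b'  n2⇒n3
[50] read 'a'  n3⇒n4  ** P1@[48:50],P3@[49:50]
[51] read 'e'  n4⇒n0 ·f
[52] read 'b'  n0⇒n2
[53] read 'd'  n2⇒n5  ** P2@[52:53]
[54] read 'a'  n5⇒n0 ·f
[55] read 'b'  n0⇒n2
[56] read 'a'  n2⇒n6  ** P3@[55:56]

Result: [[1,2],[3,3],[6,3],[14,2],[15,0],[18,1],[18,3],[21,1],[21,3],[22,0],[27,1],[27,3],[28,0],[30,2],[31,0],[33,3],[37,2],[40,0],[42,0],[44,3],[47,1],[47,3],[50,1],[50,3],[53,2],[56,3]]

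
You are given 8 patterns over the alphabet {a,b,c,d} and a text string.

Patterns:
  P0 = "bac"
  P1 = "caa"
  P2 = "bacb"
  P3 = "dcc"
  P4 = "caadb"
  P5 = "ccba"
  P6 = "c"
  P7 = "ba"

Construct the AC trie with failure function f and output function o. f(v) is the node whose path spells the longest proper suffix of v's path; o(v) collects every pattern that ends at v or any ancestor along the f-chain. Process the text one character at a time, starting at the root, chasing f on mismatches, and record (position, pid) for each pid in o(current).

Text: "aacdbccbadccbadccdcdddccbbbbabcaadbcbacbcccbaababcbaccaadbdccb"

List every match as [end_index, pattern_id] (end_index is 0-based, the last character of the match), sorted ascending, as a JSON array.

Build:
Trie (insert patterns):
  n0 'ε': b→1 c→4 d→8
  n1 'b': a→2
  n2 'ba': c→3  [P7 ends]
  n3 'bac': b→7  [P0 ends]
  n4 'c': a→5 c→13  [P6 ends]
  n5 'ca': a→6
  n6 'caa': d→11  [P1 ends]
  n7 'bacb': ·  [P2 ends]
  n8 'd': c→9
  n9 'dc': c→10
  n10 'dcc': ·  [P3 ends]
  n11 'caad': b→12
  n12 'caadb': ·  [P4 ends]
  n13 'cc': b→14
  n14 'ccb': a→15
  n15 'ccba': ·  [P5 ends]

Failure links (BFS by depth):
  fail(1) 'b': from fail(0)=0 chase 'b': 0 ⇒ 0;  out=∅∪out(0)=∅
  fail(4) 'c': from fail(0)=0 chase 'c': 0 ⇒ 0;  out={6}∪out(0)={6}
  fail(8) 'd': from fail(0)=0 chase 'd': 0 ⇒ 0;  out=∅∪out(0)=∅
  fail(2) 'ba': from fail(1)=0 chase 'a': 0 ⇒ 0;  out={7}∪out(0)={7}
  fail(5) 'ca': from fail(4)=0 chase 'a': 0 ⇒ 0;  out=∅∪out(0)=∅
  fail(9) 'dc': from fail(8)=0 chase 'c': 0 ⇒ 4;  out=∅∪out(4)={6}
  fail(13) 'cc': from fail(4)=0 chase 'c': 0 ⇒ 4;  out=∅∪out(4)={6}
  fail(3) 'bac': from fail(2)=0 chase 'c': 0 ⇒ 4;  out={0}∪out(4)={0,6}
  fail(6) 'caa': from fail(5)=0 chase 'a': 0 ⇒ 0;  out={1}∪out(0)={1}
  fail(10) 'dcc': from fail(9)=4 chase 'c': 4 ⇒ 13;  out={3}∪out(13)={3,6}
  fail(14) 'ccb': from fail(13)=4 chase 'b': 4→0 ⇒ 1;  out=∅∪out(1)=∅
  fail(7) 'bacb': from fail(3)=4 chase 'b': 4→0 ⇒ 1;  out={2}∪out(1)={2}
  fail(11) 'caad': from fail(6)=0 chase 'd': 0 ⇒ 8;  out=∅∪out(8)=∅
  fail(15) 'ccba': from fail(14)=1 chase 'a': 1 ⇒ 2;  out={5}∪out(2)={5,7}
  fail(12) 'caadb': from fail(11)=8 chase 'b': 8→0 ⇒ 1;  out={4}∪out(1)={4}

Text stream:
[0] read 'a'  n0⇒n0
[1] read 'a'  n0⇒n0
[2] read 'c'  n0⇒n4  → match P6@[2:2]
[3] read 'd'  n4⇒n8 (fail-walked)
[4] read 'b'  n8⇒n1 (fail-walked)
[5] read 'c'  n1⇒n4 (fail-walked)  → match P6@[5:5]
[6] read 'c'  n4⇒n13  → match P6@[6:6]
[7] read 'b'  n13⇒n14
[8] read 'a'  n14⇒n15  → match P5@[5:8],P7@[7:8]
[9] read 'd'  n15⇒n8 (fail-walked)
[10] read 'c'  n8⇒n9  → match P6@[10:10]
[11] read 'c'  n9⇒n10  → match P3@[9:11],P6@[11:11]
[12] read 'b'  n10⇒n14 (fail-walked)
[13] read 'a'  n14⇒n15  → match P5@[10:13],P7@[12:13]
[14] read 'd'  n15⇒n8 (fail-walked)
[15] read 'c'  n8⇒n9  → match P6@[15:15]
[16] read 'c'  n9⇒n10  → match P3@[14:16],P6@[16:16]
[17] read 'd'  n10⇒n8 (fail-walked)
[18] read 'c'  n8⇒n9  → match P6@[18:18]
[19] read 'd'  n9⇒n8 (fail-walked)
[20] read 'd'  n8⇒n8 (fail-walked)
[21] read 'd'  n8⇒n8 (fail-walked)
[22] read 'c'  n8⇒n9  → match P6@[22:22]
[23] read 'c'  n9⇒n10  → match P3@[21:23],P6@[23:23]
[24] read 'b'  n10⇒n14 (fail-walked)
[25] read 'b'  n14⇒n1 (fail-walked)
[26] read 'b'  n1⇒n1 (fail-walked)
[27] read 'b'  n1⇒n1 (fail-walked)
[28] read 'a'  n1⇒n2  → match P7@[27:28]
[29] read 'b'  n2⇒n1 (fail-walked)
[30] read 'c'  n1⇒n4 (fail-walked)  → match P6@[30:30]
[31] read 'a'  n4⇒n5
[32] read 'a'  n5⇒n6  → match P1@[30:32]
[33] read 'd'  n6⇒n11
[34] read 'b'  n11⇒n12  → match P4@[30:34]
[35] read 'c'  n12⇒n4 (fail-walked)  → match P6@[35:35]
[36] read 'b'  n4⇒n1 (fail-walked)
[37] read 'a'  n1⇒n2  → match P7@[36:37]
[38] read 'c'  n2⇒n3  → match P0@[36:38],P6@[38:38]
[39] read 'b'  n3⇒n7  → match P2@[36:39]
[40] read 'c'  n7⇒n4 (fail-walked)  → match P6@[40:40]
[41] read 'c'  n4⇒n13  → match P6@[41:41]
[42] read 'c'  n13⇒n13 (fail-walked)  → match P6@[42:42]
[43] read 'b'  n13⇒n14
[44] read 'a'  n14⇒n15  → match P5@[41:44],P7@[43:44]
[45] read 'a'  n15⇒n0 (fail-walked)
[46] read 'b'  n0⇒n1
[47] read 'a'  n1⇒n2  → match P7@[46:47]
[48] read 'b'  n2⇒n1 (fail-walked)
[49] read 'c'  n1⇒n4 (fail-walked)  → match P6@[49:49]
[50] read 'b'  n4⇒n1 (fail-walked)
[51] read 'a'  n1⇒n2  → match P7@[50:51]
[52] read 'c'  n2⇒n3  → match P0@[50:52],P6@[52:52]
[53] read 'c'  n3⇒n13 (fail-walked)  → match P6@[53:53]
[54] read 'a'  n13⇒n5 (fail-walked)
[55] read 'a'  n5⇒n6  → match P1@[53:55]
[56] read 'd'  n6⇒n11
[57] read 'b'  n11⇒n12  → match P4@[53:57]
[58] read 'd'  n12⇒n8 (fail-walked)
[59] read 'c'  n8⇒n9  → match P6@[59:59]
[60] read 'c'  n9⇒n10  → match P3@[58:60],P6@[60:60]
[61] read 'b'  n10⇒n14 (fail-walked)

Result: [[2,6],[5,6],[6,6],[8,5],[8,7],[10,6],[11,3],[11,6],[13,5],[13,7],[15,6],[16,3],[16,6],[18,6],[22,6],[23,3],[23,6],[28,7],[30,6],[32,1],[34,4],[35,6],[37,7],[38,0],[38,6],[39,2],[40,6],[41,6],[42,6],[44,5],[44,7],[47,7],[49,6],[51,7],[52,0],[52,6],[53,6],[55,1],[57,4],[59,6],[60,3],[60,6]]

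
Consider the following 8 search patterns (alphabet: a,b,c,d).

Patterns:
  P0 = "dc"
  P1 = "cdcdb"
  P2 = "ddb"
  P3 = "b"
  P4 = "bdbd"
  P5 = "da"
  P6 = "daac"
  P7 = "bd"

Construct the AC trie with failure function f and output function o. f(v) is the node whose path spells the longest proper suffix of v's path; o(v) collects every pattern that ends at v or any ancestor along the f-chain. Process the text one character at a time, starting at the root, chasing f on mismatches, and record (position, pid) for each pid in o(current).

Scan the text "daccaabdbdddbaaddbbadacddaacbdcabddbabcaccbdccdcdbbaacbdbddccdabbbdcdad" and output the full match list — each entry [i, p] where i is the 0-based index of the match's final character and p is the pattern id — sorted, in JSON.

Build:
Trie nodes:
  n0 'ε': b→10 c→3 d→1
  n1 'd': a→14 c→2 d→8
  n2 'dc': ·  [P0 ends]
  n3 'c': d→4
  n4 'cd': c→5
  n5 'cdc': d→6
  n6 'cdcd': b→7
  n7 'cdcdb': ·  [P1 ends]
  n8 'dd': b→9
  n9 'ddb': ·  [P2 ends]
  n10 'b': d→11  [P3 ends]
  n11 'bd': b→12  [P7 ends]
  n12 'bdb': d→13
  n13 'bdbd': ·  [P4 ends]
  n14 'da': a→15  [P5 ends]
  n15 'daa': c→16
  n16 'daac': ·  [P6 ends]

Failure links (BFS by depth):
  n1('d'): parent n0 fail=0; on 'd' 0 → fail=0;  out ∅∪∅=∅
  n3('c'): parent n0 fail=0; on 'c' 0 → fail=0;  out ∅∪∅=∅
  n10('b'): parent n0 fail=0; on 'b' 0 → fail=0;  out {3}∪∅={3}
  n2('dc'): parent n1 fail=0; on 'c' 0 → fail=3;  out {0}∪∅={0}
  n4('cd'): parent n3 fail=0; on 'd' 0 → fail=1;  out ∅∪∅=∅
  n8('dd'): parent n1 fail=0; on 'd' 0 → fail=1;  out ∅∪∅=∅
  n11('bd'): parent n10 fail=0; on 'd' 0 → fail=1;  out {7}∪∅={7}
  n14('da'): parent n1 fail=0; on 'a' 0 → fail=0;  out {5}∪∅={5}
  n5('cdc'): parent n4 fail=1; on 'c' 1 → fail=2;  out ∅∪{0}={0}
  n9('ddb'): parent n8 fail=1; on 'b' 1→0 → fail=10;  out {2}∪{3}={2,3}
  n12('bdb'): parent n11 fail=1; on 'b' 1→0 → fail=10;  out ∅∪{3}={3}
  n15('daa'): parent n14 fail=0; on 'a' 0 → fail=0;  out ∅∪∅=∅
  n6('cdcd'): parent n5 fail=2; on 'd' 2→3 → fail=4;  out ∅∪∅=∅
  n13('bdbd'): parent n12 fail=10; on 'd' 10 → fail=11;  out {4}∪{7}={4,7}
  n16('daac'): parent n15 fail=0; on 'c' 0 → fail=3;  out {6}∪∅={6}
  n7('cdcdb'): parent n6 fail=4; on 'b' 4→1→0 → fail=10;  out {1}∪{3}={1,3}

Run:
pos 0 'd': at 1
pos 1 'a': at 14  emit P5@[0:1]
pos 2 'c': at 3 (fail-walked)
pos 3 'c': at 3 (fail-walked)
pos 4 'a': at 0 (fail-walked)
pos 5 'a': at 0
pos 6 'b': at 10  emit P3@[6:6]
pos 7 'd': at 11  emit P7@[6:7]
pos 8 'b': at 12  emit P3@[8:8]
pos 9 'd': at 13  emit P4@[6:9],P7@[8:9]
pos 10 'd': at 8 (fail-walked)
pos 11 'd': at 8 (fail-walked)
pos 12 'b': at 9  emit P2@[10:12],P3@[12:12]
pos 13 'a': at 0 (fail-walked)
pos 14 'a': at 0
pos 15 'd': at 1
pos 16 'd': at 8
pos 17 'b': at 9  emit P2@[15:17],P3@[17:17]
pos 18 'b': at 10 (fail-walked)  emit P3@[18:18]
pos 19 'a': at 0 (fail-walked)
pos 20 'd': at 1
pos 21 'a': at 14  emit P5@[20:21]
pos 22 'c': at 3 (fail-walked)
pos 23 'd': at 4
pos 24 'd': at 8 (fail-walked)
pos 25 'a': at 14 (fail-walked)  emit P5@[24:25]
pos 26 'a': at 15
pos 27 'c': at 16  emit P6@[24:27]
pos 28 'b': at 10 (fail-walked)  emit P3@[28:28]
pos 29 'd': at 11  emit P7@[28:29]
pos 30 'c': at 2 (fail-walked)  emit P0@[29:30]
pos 31 'a': at 0 (fail-walked)
pos 32 'b': at 10  emit P3@[32:32]
pos 33 'd': at 11  emit P7@[32:33]
pos 34 'd': at 8 (fail-walked)
pos 35 'b': at 9  emit P2@[33:35],P3@[35:35]
pos 36 'a': at 0 (fail-walked)
pos 37 'b': at 10  emit P3@[37:37]
pos 38 'c': at 3 (fail-walked)
pos 39 'a': at 0 (fail-walked)
pos 40 'c': at 3
pos 41 'c': at 3 (fail-walked)
pos 42 'b': at 10 (fail-walked)  emit P3@[42:42]
pos 43 'd': at 11  emit P7@[42:43]
pos 44 'c': at 2 (fail-walked)  emit P0@[43:44]
pos 45 'c': at 3 (fail-walked)
pos 46 'd': at 4
pos 47 'c': at 5  emit P0@[46:47]
pos 48 'd': at 6
pos 49 'b': at 7  emit P1@[45:49],P3@[49:49]
pos 50 'b': at 10 (fail-walked)  emit P3@[50:50]
pos 51 'a': at 0 (fail-walked)
pos 52 'a': at 0
pos 53 'c': at 3
pos 54 'b': at 10 (fail-walked)  emit P3@[54:54]
pos 55 'd': at 11  emit P7@[54:55]
pos 56 'b': at 12  emit P3@[56:56]
pos 57 'd': at 13  emit P4@[54:57],P7@[56:57]
pos 58 'd': at 8 (fail-walked)
pos 59 'c': at 2 (fail-walked)  emit P0@[58:59]
pos 60 'c': at 3 (fail-walked)
pos 61 'd': at 4
pos 62 'a': at 14 (fail-walked)  emit P5@[61:62]
pos 63 'b': at 10 (fail-walked)  emit P3@[63:63]
pos 64 'b': at 10 (fail-walked)  emit P3@[64:64]
pos 65 'b': at 10 (fail-walked)  emit P3@[65:65]
pos 66 'd': at 11  emit P7@[65:66]
pos 67 'c': at 2 (fail-walked)  emit P0@[66:67]
pos 68 'd': at 4 (fail-walked)
pos 69 'a': at 14 (fail-walked)  emit P5@[68:69]
pos 70 'd': at 1 (fail-walked)

All matches (sorted): [[1,5],[6,3],[7,7],[8,3],[9,4],[9,7],[12,2],[12,3],[17,2],[17,3],[18,3],[21,5],[25,5],[27,6],[28,3],[29,7],[30,0],[32,3],[33,7],[35,2],[35,3],[37,3],[42,3],[43,7],[44,0],[47,0],[49,1],[49,3],[50,3],[54,3],[55,7],[56,3],[57,4],[57,7],[59,0],[62,5],[63,3],[64,3],[65,3],[66,7],[67,0],[69,5]]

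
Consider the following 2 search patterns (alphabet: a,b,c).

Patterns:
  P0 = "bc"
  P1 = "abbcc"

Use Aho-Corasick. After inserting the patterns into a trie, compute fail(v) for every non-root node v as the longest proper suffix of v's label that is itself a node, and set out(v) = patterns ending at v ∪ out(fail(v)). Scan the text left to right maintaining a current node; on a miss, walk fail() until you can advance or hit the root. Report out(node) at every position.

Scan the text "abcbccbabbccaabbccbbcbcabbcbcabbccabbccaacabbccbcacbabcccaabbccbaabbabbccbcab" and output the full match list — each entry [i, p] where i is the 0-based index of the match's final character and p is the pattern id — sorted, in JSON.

Construct AC machine:
Trie (insert patterns):
  n0 'ε': a→3 b→1
  n1 'b': c→2
  n2 'bc': ·  [P0 ends]
  n3 'a': b→4
  n4 'ab': b→5
  n5 'abb': c→6
  n6 'abbc': c→7
  n7 'abbcc': ·  [P1 ends]

Failure links (BFS by depth):
  fail(1) 'b': from fail(0)=0 chase 'b': 0 ⇒ 0;  out=∅∪out(0)=∅
  fail(3) 'a': from fail(0)=0 chase 'a': 0 ⇒ 0;  out=∅∪out(0)=∅
  fail(2) 'bc': from fail(1)=0 chase 'c': 0 ⇒ 0;  out={0}∪out(0)={0}
  fail(4) 'ab': from fail(3)=0 chase 'b': 0 ⇒ 1;  out=∅∪out(1)=∅
  fail(5) 'abb': from fail(4)=1 chase 'b': 1→0 ⇒ 1;  out=∅∪out(1)=∅
  fail(6) 'abbc': from fail(5)=1 chase 'c': 1 ⇒ 2;  out=∅∪out(2)={0}
  fail(7) 'abbcc': from fail(6)=2 chase 'c': 2→0 ⇒ 0;  out={1}∪out(0)={1}

Scan:
pos 0 'a': at 3
pos 1 'b': at 4
pos 2 'c': at 2 (via fail)  emit P0@[1:2]
pos 3 'b': at 1 (via fail)
pos 4 'c': at 2  emit P0@[3:4]
pos 5 'c': at 0 (via fail)
pos 6 'b': at 1
pos 7 'a': at 3 (via fail)
pos 8 'b': at 4
pos 9 'b': at 5
pos 10 'c': at 6  emit P0@[9:10]
pos 11 'c': at 7  emit P1@[7:11]
pos 12 'a': at 3 (via fail)
pos 13 'a': at 3 (via fail)
pos 14 'b': at 4
pos 15 'b': at 5
pos 16 'c': at 6  emit P0@[15:16]
pos 17 'c': at 7  emit P1@[13:17]
pos 18 'b': at 1 (via fail)
pos 19 'b': at 1 (via fail)
pos 20 'c': at 2  emit P0@[19:20]
pos 21 'b': at 1 (via fail)
pos 22 'c': at 2  emit P0@[21:22]
pos 23 'a': at 3 (via fail)
pos 24 'b': at 4
pos 25 'b': at 5
pos 26 'c': at 6  emit P0@[25:26]
pos 27 'b': at 1 (via fail)
pos 28 'c': at 2  emit P0@[27:28]
pos 29 'a': at 3 (via fail)
pos 30 'b': at 4
pos 31 'b': at 5
pos 32 'c': at 6  emit P0@[31:32]
pos 33 'c': at 7  emit P1@[29:33]
pos 34 'a': at 3 (via fail)
pos 35 'b': at 4
pos 36 'b': at 5
pos 37 'c': at 6  emit P0@[36:37]
pos 38 'c': at 7  emit P1@[34:38]
pos 39 'a': at 3 (via fail)
pos 40 'a': at 3 (via fail)
pos 41 'c': at 0 (via fail)
pos 42 'a': at 3
pos 43 'b': at 4
pos 44 'b': at 5
pos 45 'c': at 6  emit P0@[44:45]
pos 46 'c': at 7  emit P1@[42:46]
pos 47 'b': at 1 (via fail)
pos 48 'c': at 2  emit P0@[47:48]
pos 49 'a': at 3 (via fail)
pos 50 'c': at 0 (via fail)
pos 51 'b': at 1
pos 52 'a': at 3 (via fail)
pos 53 'b': at 4
pos 54 'c': at 2 (via fail)  emit P0@[53:54]
pos 55 'c': at 0 (via fail)
pos 56 'c': at 0
pos 57 'a': at 3
pos 58 'a': at 3 (via fail)
pos 59 'b': at 4
pos 60 'b': at 5
pos 61 'c': at 6  emit P0@[60:61]
pos 62 'c': at 7  emit P1@[58:62]
pos 63 'b': at 1 (via fail)
pos 64 'a': at 3 (via fail)
pos 65 'a': at 3 (via fail)
pos 66 'b': at 4
pos 67 'b': at 5
pos 68 'a': at 3 (via fail)
pos 69 'b': at 4
pos 70 'b': at 5
pos 71 'c': at 6  emit P0@[70:71]
pos 72 'c': at 7  emit P1@[68:72]
pos 73 'b': at 1 (via fail)
pos 74 'c': at 2  emit P0@[73:74]
pos 75 'a': at 3 (via fail)
pos 76 'b': at 4

All matches (sorted): [[2,0],[4,0],[10,0],[11,1],[16,0],[17,1],[20,0],[22,0],[26,0],[28,0],[32,0],[33,1],[37,0],[38,1],[45,0],[46,1],[48,0],[54,0],[61,0],[62,1],[71,0],[72,1],[74,0]]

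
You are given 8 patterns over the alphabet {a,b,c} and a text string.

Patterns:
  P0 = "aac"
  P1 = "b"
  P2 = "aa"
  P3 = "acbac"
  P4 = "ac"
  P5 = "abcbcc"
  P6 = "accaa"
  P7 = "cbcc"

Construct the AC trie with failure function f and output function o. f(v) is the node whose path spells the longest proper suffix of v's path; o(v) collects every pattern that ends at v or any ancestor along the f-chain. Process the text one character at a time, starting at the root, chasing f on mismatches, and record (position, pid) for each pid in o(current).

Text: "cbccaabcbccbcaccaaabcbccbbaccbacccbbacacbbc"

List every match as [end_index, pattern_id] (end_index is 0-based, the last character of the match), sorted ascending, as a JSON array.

Construct AC machine:
Trie (insert patterns):
  n0 'ε': a→1 b→4 c→17
  n1 'a': a→2 b→9 c→5
  n2 'aa': c→3  [P2 ends]
  n3 'aac': ·  [P0 ends]
  n4 'b': ·  [P1 ends]
  n5 'ac': b→6 c→14  [P4 ends]
  n6 'acb': a→7
  n7 'acba': c→8
  n8 'acbac': ·  [P3 ends]
  n9 'ab': c→10
  n10 'abc': b→11
  n11 'abcb': c→12
  n12 'abcbc': c→13
  n13 'abcbcc': ·  [P5 ends]
  n14 'acc': a→15
  n15 'acca': a→16
  n16 'accaa': ·  [P6 ends]
  n17 'c': b→18
  n18 'cb': c→19
  n19 'cbc': c→20
  n20 'cbcc': ·  [P7 ends]

BFS fail/out derivation:
  n1('a'): parent n0 fail=0; on 'a' 0 → fail=0;  out ∅∪∅=∅
  n4('b'): parent n0 fail=0; on 'b' 0 → fail=0;  out {1}∪∅={1}
  n17('c'): parent n0 fail=0; on 'c' 0 → fail=0;  out ∅∪∅=∅
  n2('aa'): parent n1 fail=0; on 'a' 0 → fail=1;  out {2}∪∅={2}
  n5('ac'): parent n1 fail=0; on 'c' 0 → fail=17;  out {4}∪∅={4}
  n9('ab'): parent n1 fail=0; on 'b' 0 → fail=4;  out ∅∪{1}={1}
  n18('cb'): parent n17 fail=0; on 'b' 0 → fail=4;  out ∅∪{1}={1}
  n3('aac'): parent n2 fail=1; on 'c' 1 → fail=5;  out {0}∪{4}={0,4}
  n6('acb'): parent n5 fail=17; on 'b' 17 → fail=18;  out ∅∪{1}={1}
  n10('abc'): parent n9 fail=4; on 'c' 4→0 → fail=17;  out ∅∪∅=∅
  n14('acc'): parent n5 fail=17; on 'c' 17→0 → fail=17;  out ∅∪∅=∅
  n19('cbc'): parent n18 fail=4; on 'c' 4→0 → fail=17;  out ∅∪∅=∅
  n7('acba'): parent n6 fail=18; on 'a' 18→4→0 → fail=1;  out ∅∪∅=∅
  n11('abcb'): parent n10 fail=17; on 'b' 17 → fail=18;  out ∅∪{1}={1}
  n15('acca'): parent n14 fail=17; on 'a' 17→0 → fail=1;  out ∅∪∅=∅
  n20('cbcc'): parent n19 fail=17; on 'c' 17→0 → fail=17;  out {7}∪∅={7}
  n8('acbac'): parent n7 fail=1; on 'c' 1 → fail=5;  out {3}∪{4}={3,4}
  n12('abcbc'): parent n11 fail=18; on 'c' 18 → fail=19;  out ∅∪∅=∅
  n16('accaa'): parent n15 fail=1; on 'a' 1 → fail=2;  out {6}∪{2}={2,6}
  n13('abcbcc'): parent n12 fail=19; on 'c' 19 → fail=20;  out {5}∪{7}={5,7}

Text stream:
i=0 'c': node 0→17
i=1 'b': node 17→18  emit P1@[1:1]
i=2 'c': node 18→19
i=3 'c': node 19→20  emit P7@[0:3]
i=4 'a': node 20→1 ·f
i=5 'a': node 1→2  emit P2@[4:5]
i=6 'b': node 2→9 ·f  emit P1@[6:6]
i=7 'c': node 9→10
i=8 'b': node 10→11  emit P1@[8:8]
i=9 'c': node 11→12
i=10 'c': node 12→13  emit P5@[5:10],P7@[7:10]
i=11 'b': node 13→18 ·f  emit P1@[11:11]
i=12 'c': node 18→19
i=13 'a': node 19→1 ·f
i=14 'c': node 1→5  emit P4@[13:14]
i=15 'c': node 5→14
i=16 'a': node 14→15
i=17 'a': node 15→16  emit P2@[16:17],P6@[13:17]
i=18 'a': node 16→2 ·f  emit P2@[17:18]
i=19 'b': node 2→9 ·f  emit P1@[19:19]
i=20 'c': node 9→10
i=21 'b': node 10→11  emit P1@[21:21]
i=22 'c': node 11→12
i=23 'c': node 12→13  emit P5@[18:23],P7@[20:23]
i=24 'b': node 13→18 ·f  emit P1@[24:24]
i=25 'b': node 18→4 ·f  emit P1@[25:25]
i=26 'a': node 4→1 ·f
i=27 'c': node 1→5  emit P4@[26:27]
i=28 'c': node 5→14
i=29 'b': node 14→18 ·f  emit P1@[29:29]
i=30 'a': node 18→1 ·f
i=31 'c': node 1→5  emit P4@[30:31]
i=32 'c': node 5→14
i=33 'c': node 14→17 ·f
i=34 'b': node 17→18  emit P1@[34:34]
i=35 'b': node 18→4 ·f  emit P1@[35:35]
i=36 'a': node 4→1 ·f
i=37 'c': node 1→5  emit P4@[36:37]
i=38 'a': node 5→1 ·f
i=39 'c': node 1→5  emit P4@[38:39]
i=40 'b': node 5→6  emit P1@[40:40]
i=41 'b': node 6→4 ·f  emit P1@[41:41]
i=42 'c': node 4→17 ·f

All matches (sorted): [[1,1],[3,7],[5,2],[6,1],[8,1],[10,5],[10,7],[11,1],[14,4],[17,2],[17,6],[18,2],[19,1],[21,1],[23,5],[23,7],[24,1],[25,1],[27,4],[29,1],[31,4],[34,1],[35,1],[37,4],[39,4],[40,1],[41,1]]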